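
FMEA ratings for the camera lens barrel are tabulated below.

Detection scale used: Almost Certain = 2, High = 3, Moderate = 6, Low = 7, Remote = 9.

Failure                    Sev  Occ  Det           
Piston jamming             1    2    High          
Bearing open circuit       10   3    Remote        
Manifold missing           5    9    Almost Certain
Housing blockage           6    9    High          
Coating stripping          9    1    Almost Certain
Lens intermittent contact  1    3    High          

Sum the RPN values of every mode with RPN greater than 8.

RPN = Severity × Occurrence × Detection:
  Piston jamming: 1 × 2 × 3 = 6
  Bearing open circuit: 10 × 3 × 9 = 270
  Manifold missing: 5 × 9 × 2 = 90
  Housing blockage: 6 × 9 × 3 = 162
  Coating stripping: 9 × 1 × 2 = 18
  Lens intermittent contact: 1 × 3 × 3 = 9
RPN > 8: Bearing open circuit (270), Manifold missing (90), Housing blockage (162), Coating stripping (18), Lens intermittent contact (9).
Sum: 270 + 90 + 162 + 18 + 9 = 549.

549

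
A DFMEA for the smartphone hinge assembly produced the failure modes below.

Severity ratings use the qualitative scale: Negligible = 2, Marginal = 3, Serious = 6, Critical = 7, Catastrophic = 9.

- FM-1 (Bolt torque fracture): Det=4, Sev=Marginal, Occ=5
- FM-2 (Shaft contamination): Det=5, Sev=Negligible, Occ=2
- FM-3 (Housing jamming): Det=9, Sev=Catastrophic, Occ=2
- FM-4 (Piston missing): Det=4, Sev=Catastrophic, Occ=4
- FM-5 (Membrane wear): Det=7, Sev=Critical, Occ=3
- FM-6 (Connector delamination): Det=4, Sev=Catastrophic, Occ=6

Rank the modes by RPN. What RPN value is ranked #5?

RPN = Severity × Occurrence × Detection:
  FM-1: 3 × 5 × 4 = 60
  FM-2: 2 × 2 × 5 = 20
  FM-3: 9 × 2 × 9 = 162
  FM-4: 9 × 4 × 4 = 144
  FM-5: 7 × 3 × 7 = 147
  FM-6: 9 × 6 × 4 = 216
Sorted descending: 216, 162, 147, 144, 60, 20.
The fifth-highest RPN is 60 (FM-1).

60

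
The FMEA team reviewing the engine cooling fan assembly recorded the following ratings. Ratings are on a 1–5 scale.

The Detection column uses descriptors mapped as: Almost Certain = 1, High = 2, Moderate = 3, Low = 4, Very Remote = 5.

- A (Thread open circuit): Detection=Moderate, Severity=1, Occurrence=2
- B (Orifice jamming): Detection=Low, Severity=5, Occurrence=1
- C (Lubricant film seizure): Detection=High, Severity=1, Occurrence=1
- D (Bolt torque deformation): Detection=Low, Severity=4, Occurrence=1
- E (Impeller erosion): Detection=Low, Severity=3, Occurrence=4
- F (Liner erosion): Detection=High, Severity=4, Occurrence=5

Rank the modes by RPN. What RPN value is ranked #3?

20

RPN = Severity × Occurrence × Detection:
  A: 1 × 2 × 3 = 6
  B: 5 × 1 × 4 = 20
  C: 1 × 1 × 2 = 2
  D: 4 × 1 × 4 = 16
  E: 3 × 4 × 4 = 48
  F: 4 × 5 × 2 = 40
Sorted descending: 48, 40, 20, 16, 6, 2.
The third-highest RPN is 20 (B).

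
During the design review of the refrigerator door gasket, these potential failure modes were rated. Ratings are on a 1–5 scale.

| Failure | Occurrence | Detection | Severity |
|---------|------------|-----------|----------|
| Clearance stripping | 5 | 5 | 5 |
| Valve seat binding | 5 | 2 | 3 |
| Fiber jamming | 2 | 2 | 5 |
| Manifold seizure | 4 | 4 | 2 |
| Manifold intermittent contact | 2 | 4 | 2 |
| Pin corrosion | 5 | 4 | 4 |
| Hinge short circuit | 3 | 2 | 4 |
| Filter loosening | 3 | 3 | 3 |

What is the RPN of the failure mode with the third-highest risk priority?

32

RPN = Severity × Occurrence × Detection:
  Clearance stripping: 5 × 5 × 5 = 125
  Valve seat binding: 3 × 5 × 2 = 30
  Fiber jamming: 5 × 2 × 2 = 20
  Manifold seizure: 2 × 4 × 4 = 32
  Manifold intermittent contact: 2 × 2 × 4 = 16
  Pin corrosion: 4 × 5 × 4 = 80
  Hinge short circuit: 4 × 3 × 2 = 24
  Filter loosening: 3 × 3 × 3 = 27
Sorted descending: 125, 80, 32, 30, 27, 24, 20, 16.
The third-highest RPN is 32 (Manifold seizure).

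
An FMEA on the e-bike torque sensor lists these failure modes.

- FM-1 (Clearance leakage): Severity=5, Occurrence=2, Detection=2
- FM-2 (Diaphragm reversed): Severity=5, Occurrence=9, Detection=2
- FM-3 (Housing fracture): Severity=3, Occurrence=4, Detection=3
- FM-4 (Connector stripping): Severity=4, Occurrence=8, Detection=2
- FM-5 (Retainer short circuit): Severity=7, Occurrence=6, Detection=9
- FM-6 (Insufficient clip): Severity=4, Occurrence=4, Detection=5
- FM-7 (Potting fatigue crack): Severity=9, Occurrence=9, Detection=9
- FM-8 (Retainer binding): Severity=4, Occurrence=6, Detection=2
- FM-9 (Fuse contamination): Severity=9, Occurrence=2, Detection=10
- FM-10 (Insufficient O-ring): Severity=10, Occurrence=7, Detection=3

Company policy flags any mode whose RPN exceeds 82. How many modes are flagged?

5

RPN = Severity × Occurrence × Detection:
  FM-1: 5 × 2 × 2 = 20
  FM-2: 5 × 9 × 2 = 90
  FM-3: 3 × 4 × 3 = 36
  FM-4: 4 × 8 × 2 = 64
  FM-5: 7 × 6 × 9 = 378
  FM-6: 4 × 4 × 5 = 80
  FM-7: 9 × 9 × 9 = 729
  FM-8: 4 × 6 × 2 = 48
  FM-9: 9 × 2 × 10 = 180
  FM-10: 10 × 7 × 3 = 210
Modes with RPN > 82: FM-2 (90), FM-5 (378), FM-7 (729), FM-9 (180), FM-10 (210) → 5.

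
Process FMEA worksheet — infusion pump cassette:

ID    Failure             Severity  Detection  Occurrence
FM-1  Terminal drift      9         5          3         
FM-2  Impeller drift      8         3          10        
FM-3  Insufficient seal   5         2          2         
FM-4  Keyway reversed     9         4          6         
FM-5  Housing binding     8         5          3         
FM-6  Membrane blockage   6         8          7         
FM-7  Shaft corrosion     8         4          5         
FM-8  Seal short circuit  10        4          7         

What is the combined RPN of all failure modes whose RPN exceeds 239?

856

RPN = Severity × Occurrence × Detection:
  FM-1: 9 × 3 × 5 = 135
  FM-2: 8 × 10 × 3 = 240
  FM-3: 5 × 2 × 2 = 20
  FM-4: 9 × 6 × 4 = 216
  FM-5: 8 × 3 × 5 = 120
  FM-6: 6 × 7 × 8 = 336
  FM-7: 8 × 5 × 4 = 160
  FM-8: 10 × 7 × 4 = 280
RPN > 239: FM-2 (240), FM-6 (336), FM-8 (280).
Sum: 240 + 336 + 280 = 856.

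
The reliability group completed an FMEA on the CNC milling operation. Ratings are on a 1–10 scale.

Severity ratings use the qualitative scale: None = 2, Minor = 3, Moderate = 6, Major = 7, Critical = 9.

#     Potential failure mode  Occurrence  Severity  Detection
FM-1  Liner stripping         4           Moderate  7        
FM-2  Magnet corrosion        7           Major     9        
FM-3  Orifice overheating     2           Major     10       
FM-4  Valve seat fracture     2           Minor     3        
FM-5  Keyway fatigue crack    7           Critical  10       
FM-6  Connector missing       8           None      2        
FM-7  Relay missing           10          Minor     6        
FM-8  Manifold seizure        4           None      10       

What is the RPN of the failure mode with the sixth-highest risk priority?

80

RPN = Severity × Occurrence × Detection:
  FM-1: 6 × 4 × 7 = 168
  FM-2: 7 × 7 × 9 = 441
  FM-3: 7 × 2 × 10 = 140
  FM-4: 3 × 2 × 3 = 18
  FM-5: 9 × 7 × 10 = 630
  FM-6: 2 × 8 × 2 = 32
  FM-7: 3 × 10 × 6 = 180
  FM-8: 2 × 4 × 10 = 80
Sorted descending: 630, 441, 180, 168, 140, 80, 32, 18.
The sixth-highest RPN is 80 (FM-8).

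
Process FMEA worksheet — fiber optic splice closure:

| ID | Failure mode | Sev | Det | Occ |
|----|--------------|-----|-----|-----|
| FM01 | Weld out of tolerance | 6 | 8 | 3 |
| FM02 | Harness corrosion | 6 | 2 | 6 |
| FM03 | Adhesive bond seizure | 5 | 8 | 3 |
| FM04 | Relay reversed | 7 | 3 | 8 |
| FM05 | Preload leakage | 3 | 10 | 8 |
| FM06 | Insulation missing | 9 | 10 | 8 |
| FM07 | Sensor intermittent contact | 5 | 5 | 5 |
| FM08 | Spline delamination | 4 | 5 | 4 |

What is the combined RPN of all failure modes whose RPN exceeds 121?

1397

RPN = Severity × Occurrence × Detection:
  FM01: 6 × 3 × 8 = 144
  FM02: 6 × 6 × 2 = 72
  FM03: 5 × 3 × 8 = 120
  FM04: 7 × 8 × 3 = 168
  FM05: 3 × 8 × 10 = 240
  FM06: 9 × 8 × 10 = 720
  FM07: 5 × 5 × 5 = 125
  FM08: 4 × 4 × 5 = 80
RPN > 121: FM01 (144), FM04 (168), FM05 (240), FM06 (720), FM07 (125).
Sum: 144 + 168 + 240 + 720 + 125 = 1397.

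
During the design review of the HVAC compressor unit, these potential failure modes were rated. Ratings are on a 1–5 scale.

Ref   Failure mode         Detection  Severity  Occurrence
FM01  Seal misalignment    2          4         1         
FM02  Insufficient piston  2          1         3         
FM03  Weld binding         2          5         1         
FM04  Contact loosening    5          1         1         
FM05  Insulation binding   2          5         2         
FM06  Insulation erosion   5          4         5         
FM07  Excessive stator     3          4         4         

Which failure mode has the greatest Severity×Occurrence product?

Criticality = Severity × Occurrence:
  FM01: 4 × 1 = 4
  FM02: 1 × 3 = 3
  FM03: 5 × 1 = 5
  FM04: 1 × 1 = 1
  FM05: 5 × 2 = 10
  FM06: 4 × 5 = 20
  FM07: 4 × 4 = 16
Highest criticality is 20 → FM06.

FM06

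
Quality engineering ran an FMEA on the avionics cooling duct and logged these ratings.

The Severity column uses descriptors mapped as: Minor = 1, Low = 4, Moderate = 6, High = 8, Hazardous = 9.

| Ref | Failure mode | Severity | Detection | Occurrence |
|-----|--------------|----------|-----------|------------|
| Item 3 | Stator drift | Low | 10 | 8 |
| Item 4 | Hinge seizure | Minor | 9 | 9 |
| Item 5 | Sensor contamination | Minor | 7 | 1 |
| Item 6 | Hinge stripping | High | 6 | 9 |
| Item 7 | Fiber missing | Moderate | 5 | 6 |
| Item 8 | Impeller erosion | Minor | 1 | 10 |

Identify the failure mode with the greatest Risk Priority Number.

RPN = Severity × Occurrence × Detection:
  Item 3: 4 × 8 × 10 = 320
  Item 4: 1 × 9 × 9 = 81
  Item 5: 1 × 1 × 7 = 7
  Item 6: 8 × 9 × 6 = 432
  Item 7: 6 × 6 × 5 = 180
  Item 8: 1 × 10 × 1 = 10
Highest RPN is 432 → Item 6.

Item 6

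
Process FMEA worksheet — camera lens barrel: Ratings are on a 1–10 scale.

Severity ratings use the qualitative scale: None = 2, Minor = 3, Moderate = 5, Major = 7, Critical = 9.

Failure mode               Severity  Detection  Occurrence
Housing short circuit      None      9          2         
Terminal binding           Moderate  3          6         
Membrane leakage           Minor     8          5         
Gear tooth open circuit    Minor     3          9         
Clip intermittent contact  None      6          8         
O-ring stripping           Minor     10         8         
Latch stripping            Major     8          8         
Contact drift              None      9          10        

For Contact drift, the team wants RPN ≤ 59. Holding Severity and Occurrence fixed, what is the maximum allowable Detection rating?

Contact drift: S=2, O=10, D=9 → current RPN = 180.
Fixed product = 20. Need 20 × D ≤ 59, so D ≤ 59/20 = 2.95.
Maximum integer Detection rating = 2 (gives RPN 40; D=3 would give 60 > 59).

2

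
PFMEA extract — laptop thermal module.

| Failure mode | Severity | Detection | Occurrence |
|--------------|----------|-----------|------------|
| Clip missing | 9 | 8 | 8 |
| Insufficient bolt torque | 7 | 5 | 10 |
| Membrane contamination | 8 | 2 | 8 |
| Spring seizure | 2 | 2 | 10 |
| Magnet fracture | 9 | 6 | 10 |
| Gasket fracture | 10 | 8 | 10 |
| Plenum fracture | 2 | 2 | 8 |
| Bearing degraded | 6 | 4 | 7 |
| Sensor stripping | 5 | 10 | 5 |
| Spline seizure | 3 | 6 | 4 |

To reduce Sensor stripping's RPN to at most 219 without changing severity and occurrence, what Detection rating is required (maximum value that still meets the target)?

8

Sensor stripping: S=5, O=5, D=10 → current RPN = 250.
Fixed product = 25. Need 25 × D ≤ 219, so D ≤ 219/25 = 8.76.
Maximum integer Detection rating = 8 (gives RPN 200; D=9 would give 225 > 219).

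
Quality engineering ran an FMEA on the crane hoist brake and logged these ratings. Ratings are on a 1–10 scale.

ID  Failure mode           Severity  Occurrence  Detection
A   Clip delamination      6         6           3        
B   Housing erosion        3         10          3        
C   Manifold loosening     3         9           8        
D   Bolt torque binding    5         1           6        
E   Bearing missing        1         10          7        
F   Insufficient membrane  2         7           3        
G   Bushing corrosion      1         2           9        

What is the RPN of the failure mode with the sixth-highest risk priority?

30

RPN = Severity × Occurrence × Detection:
  A: 6 × 6 × 3 = 108
  B: 3 × 10 × 3 = 90
  C: 3 × 9 × 8 = 216
  D: 5 × 1 × 6 = 30
  E: 1 × 10 × 7 = 70
  F: 2 × 7 × 3 = 42
  G: 1 × 2 × 9 = 18
Sorted descending: 216, 108, 90, 70, 42, 30, 18.
The sixth-highest RPN is 30 (D).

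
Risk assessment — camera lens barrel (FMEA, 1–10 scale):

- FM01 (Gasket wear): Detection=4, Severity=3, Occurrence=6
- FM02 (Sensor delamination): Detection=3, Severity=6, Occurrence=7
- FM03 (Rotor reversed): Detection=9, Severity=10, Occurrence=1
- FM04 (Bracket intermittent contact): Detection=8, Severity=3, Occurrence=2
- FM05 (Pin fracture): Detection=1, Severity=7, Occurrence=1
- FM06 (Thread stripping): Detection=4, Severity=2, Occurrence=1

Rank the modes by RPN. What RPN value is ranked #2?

RPN = Severity × Occurrence × Detection:
  FM01: 3 × 6 × 4 = 72
  FM02: 6 × 7 × 3 = 126
  FM03: 10 × 1 × 9 = 90
  FM04: 3 × 2 × 8 = 48
  FM05: 7 × 1 × 1 = 7
  FM06: 2 × 1 × 4 = 8
Sorted descending: 126, 90, 72, 48, 8, 7.
The second-highest RPN is 90 (FM03).

90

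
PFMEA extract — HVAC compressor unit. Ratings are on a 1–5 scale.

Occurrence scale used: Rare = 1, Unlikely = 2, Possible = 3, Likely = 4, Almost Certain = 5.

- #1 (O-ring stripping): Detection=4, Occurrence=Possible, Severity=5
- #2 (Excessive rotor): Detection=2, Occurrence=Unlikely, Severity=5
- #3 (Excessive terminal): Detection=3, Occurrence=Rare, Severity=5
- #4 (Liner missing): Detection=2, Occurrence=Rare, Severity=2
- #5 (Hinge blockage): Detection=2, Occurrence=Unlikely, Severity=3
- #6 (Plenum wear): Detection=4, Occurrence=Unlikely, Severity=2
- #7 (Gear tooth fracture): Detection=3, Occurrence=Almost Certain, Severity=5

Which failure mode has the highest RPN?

#7

RPN = Severity × Occurrence × Detection:
  #1: 5 × 3 × 4 = 60
  #2: 5 × 2 × 2 = 20
  #3: 5 × 1 × 3 = 15
  #4: 2 × 1 × 2 = 4
  #5: 3 × 2 × 2 = 12
  #6: 2 × 2 × 4 = 16
  #7: 5 × 5 × 3 = 75
Highest RPN is 75 → #7.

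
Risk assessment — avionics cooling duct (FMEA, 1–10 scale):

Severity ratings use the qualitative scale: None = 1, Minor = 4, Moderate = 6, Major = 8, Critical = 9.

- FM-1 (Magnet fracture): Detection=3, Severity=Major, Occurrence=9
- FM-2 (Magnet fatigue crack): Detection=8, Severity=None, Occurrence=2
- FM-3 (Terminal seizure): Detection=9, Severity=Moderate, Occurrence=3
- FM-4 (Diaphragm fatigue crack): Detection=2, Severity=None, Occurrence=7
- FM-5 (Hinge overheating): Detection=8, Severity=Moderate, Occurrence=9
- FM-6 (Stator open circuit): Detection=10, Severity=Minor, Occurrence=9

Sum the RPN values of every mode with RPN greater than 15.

RPN = Severity × Occurrence × Detection:
  FM-1: 8 × 9 × 3 = 216
  FM-2: 1 × 2 × 8 = 16
  FM-3: 6 × 3 × 9 = 162
  FM-4: 1 × 7 × 2 = 14
  FM-5: 6 × 9 × 8 = 432
  FM-6: 4 × 9 × 10 = 360
RPN > 15: FM-1 (216), FM-2 (16), FM-3 (162), FM-5 (432), FM-6 (360).
Sum: 216 + 16 + 162 + 432 + 360 = 1186.

1186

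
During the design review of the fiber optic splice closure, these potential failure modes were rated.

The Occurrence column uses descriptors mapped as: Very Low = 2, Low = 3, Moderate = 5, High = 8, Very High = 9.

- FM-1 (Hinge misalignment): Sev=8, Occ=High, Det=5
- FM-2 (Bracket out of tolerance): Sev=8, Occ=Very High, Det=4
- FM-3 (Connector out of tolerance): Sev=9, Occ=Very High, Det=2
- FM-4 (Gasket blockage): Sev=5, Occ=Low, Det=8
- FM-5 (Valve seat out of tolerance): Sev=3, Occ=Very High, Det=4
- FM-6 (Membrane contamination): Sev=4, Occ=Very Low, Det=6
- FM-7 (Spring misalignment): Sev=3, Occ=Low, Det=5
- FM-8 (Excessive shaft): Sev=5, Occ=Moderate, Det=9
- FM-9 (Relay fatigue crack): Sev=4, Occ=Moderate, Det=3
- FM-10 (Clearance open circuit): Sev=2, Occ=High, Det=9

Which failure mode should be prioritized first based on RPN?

RPN = Severity × Occurrence × Detection:
  FM-1: 8 × 8 × 5 = 320
  FM-2: 8 × 9 × 4 = 288
  FM-3: 9 × 9 × 2 = 162
  FM-4: 5 × 3 × 8 = 120
  FM-5: 3 × 9 × 4 = 108
  FM-6: 4 × 2 × 6 = 48
  FM-7: 3 × 3 × 5 = 45
  FM-8: 5 × 5 × 9 = 225
  FM-9: 4 × 5 × 3 = 60
  FM-10: 2 × 8 × 9 = 144
Highest RPN is 320 → FM-1.

FM-1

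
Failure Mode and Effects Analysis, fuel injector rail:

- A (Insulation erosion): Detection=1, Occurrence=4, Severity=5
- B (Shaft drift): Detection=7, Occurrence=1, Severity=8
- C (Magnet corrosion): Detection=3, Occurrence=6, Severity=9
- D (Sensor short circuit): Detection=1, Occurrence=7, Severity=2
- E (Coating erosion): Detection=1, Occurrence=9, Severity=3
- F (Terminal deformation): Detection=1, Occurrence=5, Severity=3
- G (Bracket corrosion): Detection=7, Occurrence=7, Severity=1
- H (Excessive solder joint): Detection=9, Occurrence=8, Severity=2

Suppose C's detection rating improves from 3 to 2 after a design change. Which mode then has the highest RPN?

RPN = Severity × Occurrence × Detection:
  A: 5 × 4 × 1 = 20
  B: 8 × 1 × 7 = 56
  C: 9 × 6 × 3 = 162
  D: 2 × 7 × 1 = 14
  E: 3 × 9 × 1 = 27
  F: 3 × 5 × 1 = 15
  G: 1 × 7 × 7 = 49
  H: 2 × 8 × 9 = 144
After action: C → 9 × 6 × 2 = 108.
Revised RPNs: H=144, C=108, B=56, G=49, E=27, A=20, F=15, D=14.
Highest is now H (144).

H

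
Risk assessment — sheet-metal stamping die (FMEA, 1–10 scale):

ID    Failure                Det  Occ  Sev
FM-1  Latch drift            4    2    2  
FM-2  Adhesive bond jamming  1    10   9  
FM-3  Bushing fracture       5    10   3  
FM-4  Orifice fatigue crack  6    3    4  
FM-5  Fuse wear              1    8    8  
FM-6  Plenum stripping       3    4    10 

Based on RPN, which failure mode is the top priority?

RPN = Severity × Occurrence × Detection:
  FM-1: 2 × 2 × 4 = 16
  FM-2: 9 × 10 × 1 = 90
  FM-3: 3 × 10 × 5 = 150
  FM-4: 4 × 3 × 6 = 72
  FM-5: 8 × 8 × 1 = 64
  FM-6: 10 × 4 × 3 = 120
Highest RPN is 150 → FM-3.

FM-3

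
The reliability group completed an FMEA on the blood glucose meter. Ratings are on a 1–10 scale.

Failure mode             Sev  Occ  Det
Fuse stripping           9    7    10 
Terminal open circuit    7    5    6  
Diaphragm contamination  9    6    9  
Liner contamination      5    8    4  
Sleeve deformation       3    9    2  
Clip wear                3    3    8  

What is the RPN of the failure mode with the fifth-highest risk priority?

RPN = Severity × Occurrence × Detection:
  Fuse stripping: 9 × 7 × 10 = 630
  Terminal open circuit: 7 × 5 × 6 = 210
  Diaphragm contamination: 9 × 6 × 9 = 486
  Liner contamination: 5 × 8 × 4 = 160
  Sleeve deformation: 3 × 9 × 2 = 54
  Clip wear: 3 × 3 × 8 = 72
Sorted descending: 630, 486, 210, 160, 72, 54.
The fifth-highest RPN is 72 (Clip wear).

72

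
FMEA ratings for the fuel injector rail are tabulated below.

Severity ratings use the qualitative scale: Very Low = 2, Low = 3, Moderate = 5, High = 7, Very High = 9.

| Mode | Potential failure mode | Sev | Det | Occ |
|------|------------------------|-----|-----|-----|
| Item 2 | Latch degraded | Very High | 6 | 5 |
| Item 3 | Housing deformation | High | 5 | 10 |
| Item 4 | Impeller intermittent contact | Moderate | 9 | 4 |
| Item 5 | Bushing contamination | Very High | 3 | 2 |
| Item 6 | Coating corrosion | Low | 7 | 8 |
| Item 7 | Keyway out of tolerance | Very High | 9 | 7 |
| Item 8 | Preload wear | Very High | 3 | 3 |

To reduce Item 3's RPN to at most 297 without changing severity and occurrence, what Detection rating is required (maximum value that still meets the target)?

Item 3: S=7, O=10, D=5 → current RPN = 350.
Fixed product = 70. Need 70 × D ≤ 297, so D ≤ 297/70 = 4.24.
Maximum integer Detection rating = 4 (gives RPN 280; D=5 would give 350 > 297).

4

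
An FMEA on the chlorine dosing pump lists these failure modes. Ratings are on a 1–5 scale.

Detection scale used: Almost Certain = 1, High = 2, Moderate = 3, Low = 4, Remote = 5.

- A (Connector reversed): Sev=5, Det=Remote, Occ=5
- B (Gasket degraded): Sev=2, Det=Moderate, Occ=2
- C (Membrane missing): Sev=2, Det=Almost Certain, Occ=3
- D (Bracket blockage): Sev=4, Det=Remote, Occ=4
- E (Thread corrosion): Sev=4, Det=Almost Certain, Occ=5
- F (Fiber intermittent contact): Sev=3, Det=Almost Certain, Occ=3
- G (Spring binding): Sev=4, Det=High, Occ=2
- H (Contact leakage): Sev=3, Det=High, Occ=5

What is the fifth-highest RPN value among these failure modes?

16

RPN = Severity × Occurrence × Detection:
  A: 5 × 5 × 5 = 125
  B: 2 × 2 × 3 = 12
  C: 2 × 3 × 1 = 6
  D: 4 × 4 × 5 = 80
  E: 4 × 5 × 1 = 20
  F: 3 × 3 × 1 = 9
  G: 4 × 2 × 2 = 16
  H: 3 × 5 × 2 = 30
Sorted descending: 125, 80, 30, 20, 16, 12, 9, 6.
The fifth-highest RPN is 16 (G).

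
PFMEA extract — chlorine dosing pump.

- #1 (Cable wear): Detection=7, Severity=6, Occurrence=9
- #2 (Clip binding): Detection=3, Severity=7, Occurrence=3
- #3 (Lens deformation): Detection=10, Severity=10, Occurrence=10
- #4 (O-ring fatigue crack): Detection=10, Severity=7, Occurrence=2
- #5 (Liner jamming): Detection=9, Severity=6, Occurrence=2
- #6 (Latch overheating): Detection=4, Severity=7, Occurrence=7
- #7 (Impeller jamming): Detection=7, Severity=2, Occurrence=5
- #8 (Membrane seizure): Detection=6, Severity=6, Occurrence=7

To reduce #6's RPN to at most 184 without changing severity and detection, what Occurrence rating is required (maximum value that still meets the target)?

#6: S=7, O=7, D=4 → current RPN = 196.
Fixed product = 28. Need 28 × O ≤ 184, so O ≤ 184/28 = 6.57.
Maximum integer Occurrence rating = 6 (gives RPN 168; O=7 would give 196 > 184).

6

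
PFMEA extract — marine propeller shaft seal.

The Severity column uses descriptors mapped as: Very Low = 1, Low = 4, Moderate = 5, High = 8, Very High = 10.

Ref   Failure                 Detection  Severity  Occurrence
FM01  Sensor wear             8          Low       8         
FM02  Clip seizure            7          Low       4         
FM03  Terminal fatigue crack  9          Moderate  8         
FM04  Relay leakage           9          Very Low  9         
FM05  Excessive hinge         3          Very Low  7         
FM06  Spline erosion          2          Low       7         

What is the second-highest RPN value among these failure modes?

RPN = Severity × Occurrence × Detection:
  FM01: 4 × 8 × 8 = 256
  FM02: 4 × 4 × 7 = 112
  FM03: 5 × 8 × 9 = 360
  FM04: 1 × 9 × 9 = 81
  FM05: 1 × 7 × 3 = 21
  FM06: 4 × 7 × 2 = 56
Sorted descending: 360, 256, 112, 81, 56, 21.
The second-highest RPN is 256 (FM01).

256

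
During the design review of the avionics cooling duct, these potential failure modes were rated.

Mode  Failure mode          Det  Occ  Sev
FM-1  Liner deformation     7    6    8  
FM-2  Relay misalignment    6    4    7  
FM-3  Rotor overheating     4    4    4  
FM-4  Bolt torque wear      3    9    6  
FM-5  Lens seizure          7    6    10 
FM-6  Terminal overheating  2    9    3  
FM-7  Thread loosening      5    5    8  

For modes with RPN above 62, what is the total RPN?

1350

RPN = Severity × Occurrence × Detection:
  FM-1: 8 × 6 × 7 = 336
  FM-2: 7 × 4 × 6 = 168
  FM-3: 4 × 4 × 4 = 64
  FM-4: 6 × 9 × 3 = 162
  FM-5: 10 × 6 × 7 = 420
  FM-6: 3 × 9 × 2 = 54
  FM-7: 8 × 5 × 5 = 200
RPN > 62: FM-1 (336), FM-2 (168), FM-3 (64), FM-4 (162), FM-5 (420), FM-7 (200).
Sum: 336 + 168 + 64 + 162 + 420 + 200 = 1350.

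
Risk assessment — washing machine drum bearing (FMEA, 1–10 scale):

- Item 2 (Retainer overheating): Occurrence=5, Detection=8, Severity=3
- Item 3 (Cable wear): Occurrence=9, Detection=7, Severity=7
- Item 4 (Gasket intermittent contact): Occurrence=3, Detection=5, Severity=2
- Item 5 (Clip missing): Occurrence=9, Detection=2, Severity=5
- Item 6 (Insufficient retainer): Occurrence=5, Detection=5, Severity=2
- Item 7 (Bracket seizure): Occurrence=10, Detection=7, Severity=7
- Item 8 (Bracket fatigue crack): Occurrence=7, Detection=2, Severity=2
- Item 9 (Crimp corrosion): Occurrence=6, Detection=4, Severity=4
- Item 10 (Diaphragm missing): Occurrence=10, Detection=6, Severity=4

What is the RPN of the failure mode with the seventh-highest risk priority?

RPN = Severity × Occurrence × Detection:
  Item 2: 3 × 5 × 8 = 120
  Item 3: 7 × 9 × 7 = 441
  Item 4: 2 × 3 × 5 = 30
  Item 5: 5 × 9 × 2 = 90
  Item 6: 2 × 5 × 5 = 50
  Item 7: 7 × 10 × 7 = 490
  Item 8: 2 × 7 × 2 = 28
  Item 9: 4 × 6 × 4 = 96
  Item 10: 4 × 10 × 6 = 240
Sorted descending: 490, 441, 240, 120, 96, 90, 50, 30, 28.
The seventh-highest RPN is 50 (Item 6).

50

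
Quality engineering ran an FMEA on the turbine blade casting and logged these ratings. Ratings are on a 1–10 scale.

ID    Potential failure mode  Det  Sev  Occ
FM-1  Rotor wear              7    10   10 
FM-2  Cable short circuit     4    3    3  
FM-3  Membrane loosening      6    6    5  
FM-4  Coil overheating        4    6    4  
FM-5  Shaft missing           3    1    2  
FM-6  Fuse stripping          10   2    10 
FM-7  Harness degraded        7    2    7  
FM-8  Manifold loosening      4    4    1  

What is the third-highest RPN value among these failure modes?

180

RPN = Severity × Occurrence × Detection:
  FM-1: 10 × 10 × 7 = 700
  FM-2: 3 × 3 × 4 = 36
  FM-3: 6 × 5 × 6 = 180
  FM-4: 6 × 4 × 4 = 96
  FM-5: 1 × 2 × 3 = 6
  FM-6: 2 × 10 × 10 = 200
  FM-7: 2 × 7 × 7 = 98
  FM-8: 4 × 1 × 4 = 16
Sorted descending: 700, 200, 180, 98, 96, 36, 16, 6.
The third-highest RPN is 180 (FM-3).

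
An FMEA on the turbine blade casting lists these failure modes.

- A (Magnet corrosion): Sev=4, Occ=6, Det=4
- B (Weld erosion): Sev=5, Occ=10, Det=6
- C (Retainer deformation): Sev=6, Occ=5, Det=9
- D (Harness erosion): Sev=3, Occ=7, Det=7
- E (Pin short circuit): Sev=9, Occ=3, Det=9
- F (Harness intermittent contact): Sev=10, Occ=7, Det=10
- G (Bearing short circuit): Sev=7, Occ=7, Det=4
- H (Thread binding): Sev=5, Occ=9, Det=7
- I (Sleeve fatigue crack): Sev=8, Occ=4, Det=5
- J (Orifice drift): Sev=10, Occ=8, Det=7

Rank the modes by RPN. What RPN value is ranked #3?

315

RPN = Severity × Occurrence × Detection:
  A: 4 × 6 × 4 = 96
  B: 5 × 10 × 6 = 300
  C: 6 × 5 × 9 = 270
  D: 3 × 7 × 7 = 147
  E: 9 × 3 × 9 = 243
  F: 10 × 7 × 10 = 700
  G: 7 × 7 × 4 = 196
  H: 5 × 9 × 7 = 315
  I: 8 × 4 × 5 = 160
  J: 10 × 8 × 7 = 560
Sorted descending: 700, 560, 315, 300, 270, 243, 196, 160, 147, 96.
The third-highest RPN is 315 (H).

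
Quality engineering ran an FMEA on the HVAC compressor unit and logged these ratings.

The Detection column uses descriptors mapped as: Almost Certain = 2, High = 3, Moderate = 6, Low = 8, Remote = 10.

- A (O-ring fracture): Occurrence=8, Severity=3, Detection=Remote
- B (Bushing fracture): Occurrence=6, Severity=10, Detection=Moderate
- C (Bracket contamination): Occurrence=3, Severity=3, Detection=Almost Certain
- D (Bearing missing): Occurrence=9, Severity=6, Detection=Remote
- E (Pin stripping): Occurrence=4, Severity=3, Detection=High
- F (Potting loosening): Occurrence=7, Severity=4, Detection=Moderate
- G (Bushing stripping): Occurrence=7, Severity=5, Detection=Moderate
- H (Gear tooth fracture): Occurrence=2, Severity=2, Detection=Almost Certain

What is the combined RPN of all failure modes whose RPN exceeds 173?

RPN = Severity × Occurrence × Detection:
  A: 3 × 8 × 10 = 240
  B: 10 × 6 × 6 = 360
  C: 3 × 3 × 2 = 18
  D: 6 × 9 × 10 = 540
  E: 3 × 4 × 3 = 36
  F: 4 × 7 × 6 = 168
  G: 5 × 7 × 6 = 210
  H: 2 × 2 × 2 = 8
RPN > 173: A (240), B (360), D (540), G (210).
Sum: 240 + 360 + 540 + 210 = 1350.

1350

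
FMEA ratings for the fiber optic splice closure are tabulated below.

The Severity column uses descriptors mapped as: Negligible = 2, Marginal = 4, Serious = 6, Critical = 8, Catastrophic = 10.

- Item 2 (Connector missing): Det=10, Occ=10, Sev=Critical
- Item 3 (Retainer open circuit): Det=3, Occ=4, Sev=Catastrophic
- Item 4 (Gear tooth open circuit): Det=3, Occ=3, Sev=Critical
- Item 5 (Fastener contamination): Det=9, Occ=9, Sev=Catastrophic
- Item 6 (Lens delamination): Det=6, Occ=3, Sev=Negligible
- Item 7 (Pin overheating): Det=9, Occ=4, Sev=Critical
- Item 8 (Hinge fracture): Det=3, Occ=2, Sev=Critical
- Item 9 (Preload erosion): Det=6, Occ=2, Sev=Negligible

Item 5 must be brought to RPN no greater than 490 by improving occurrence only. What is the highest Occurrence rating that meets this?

Item 5: S=10, O=9, D=9 → current RPN = 810.
Fixed product = 90. Need 90 × O ≤ 490, so O ≤ 490/90 = 5.44.
Maximum integer Occurrence rating = 5 (gives RPN 450; O=6 would give 540 > 490).

5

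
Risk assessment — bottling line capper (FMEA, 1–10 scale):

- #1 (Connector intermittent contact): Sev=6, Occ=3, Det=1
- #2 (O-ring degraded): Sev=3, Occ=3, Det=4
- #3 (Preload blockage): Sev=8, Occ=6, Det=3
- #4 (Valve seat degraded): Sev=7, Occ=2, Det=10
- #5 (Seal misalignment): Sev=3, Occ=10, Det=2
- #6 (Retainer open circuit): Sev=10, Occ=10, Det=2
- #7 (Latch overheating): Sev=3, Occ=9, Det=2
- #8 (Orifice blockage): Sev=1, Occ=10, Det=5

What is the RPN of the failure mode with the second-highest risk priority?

RPN = Severity × Occurrence × Detection:
  #1: 6 × 3 × 1 = 18
  #2: 3 × 3 × 4 = 36
  #3: 8 × 6 × 3 = 144
  #4: 7 × 2 × 10 = 140
  #5: 3 × 10 × 2 = 60
  #6: 10 × 10 × 2 = 200
  #7: 3 × 9 × 2 = 54
  #8: 1 × 10 × 5 = 50
Sorted descending: 200, 144, 140, 60, 54, 50, 36, 18.
The second-highest RPN is 144 (#3).

144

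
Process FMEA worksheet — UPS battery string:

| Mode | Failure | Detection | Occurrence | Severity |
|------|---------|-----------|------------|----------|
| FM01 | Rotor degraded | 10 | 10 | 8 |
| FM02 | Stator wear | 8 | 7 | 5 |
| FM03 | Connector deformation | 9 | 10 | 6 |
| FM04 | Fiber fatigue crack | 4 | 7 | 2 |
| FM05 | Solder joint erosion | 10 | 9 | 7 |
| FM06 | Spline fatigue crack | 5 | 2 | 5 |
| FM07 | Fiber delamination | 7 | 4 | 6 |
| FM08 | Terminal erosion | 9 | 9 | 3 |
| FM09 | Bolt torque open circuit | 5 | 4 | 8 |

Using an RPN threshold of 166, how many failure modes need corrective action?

RPN = Severity × Occurrence × Detection:
  FM01: 8 × 10 × 10 = 800
  FM02: 5 × 7 × 8 = 280
  FM03: 6 × 10 × 9 = 540
  FM04: 2 × 7 × 4 = 56
  FM05: 7 × 9 × 10 = 630
  FM06: 5 × 2 × 5 = 50
  FM07: 6 × 4 × 7 = 168
  FM08: 3 × 9 × 9 = 243
  FM09: 8 × 4 × 5 = 160
Modes with RPN ≥ 166: FM01 (800), FM02 (280), FM03 (540), FM05 (630), FM07 (168), FM08 (243) → 6.

6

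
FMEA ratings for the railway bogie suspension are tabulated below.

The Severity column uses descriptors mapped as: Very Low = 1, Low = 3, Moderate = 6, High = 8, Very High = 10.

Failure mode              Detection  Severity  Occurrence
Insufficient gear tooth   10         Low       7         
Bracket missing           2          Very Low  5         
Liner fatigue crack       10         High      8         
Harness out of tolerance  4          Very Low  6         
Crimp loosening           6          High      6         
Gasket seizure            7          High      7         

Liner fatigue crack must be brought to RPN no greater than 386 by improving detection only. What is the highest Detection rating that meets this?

Liner fatigue crack: S=8, O=8, D=10 → current RPN = 640.
Fixed product = 64. Need 64 × D ≤ 386, so D ≤ 386/64 = 6.03.
Maximum integer Detection rating = 6 (gives RPN 384; D=7 would give 448 > 386).

6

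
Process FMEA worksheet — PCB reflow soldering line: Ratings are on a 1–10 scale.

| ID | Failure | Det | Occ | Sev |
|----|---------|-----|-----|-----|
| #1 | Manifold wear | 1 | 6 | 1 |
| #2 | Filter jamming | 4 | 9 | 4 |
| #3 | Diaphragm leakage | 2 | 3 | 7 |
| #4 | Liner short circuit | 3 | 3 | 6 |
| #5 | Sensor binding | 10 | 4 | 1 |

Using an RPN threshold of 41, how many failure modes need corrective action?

3

RPN = Severity × Occurrence × Detection:
  #1: 1 × 6 × 1 = 6
  #2: 4 × 9 × 4 = 144
  #3: 7 × 3 × 2 = 42
  #4: 6 × 3 × 3 = 54
  #5: 1 × 4 × 10 = 40
Modes with RPN ≥ 41: #2 (144), #3 (42), #4 (54) → 3.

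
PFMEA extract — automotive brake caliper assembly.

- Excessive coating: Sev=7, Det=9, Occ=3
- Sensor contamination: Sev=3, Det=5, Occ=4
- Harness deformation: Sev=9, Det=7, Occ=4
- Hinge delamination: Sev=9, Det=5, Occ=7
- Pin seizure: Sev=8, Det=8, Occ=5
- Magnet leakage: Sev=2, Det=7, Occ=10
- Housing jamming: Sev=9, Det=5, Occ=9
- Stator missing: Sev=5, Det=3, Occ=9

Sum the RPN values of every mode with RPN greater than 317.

RPN = Severity × Occurrence × Detection:
  Excessive coating: 7 × 3 × 9 = 189
  Sensor contamination: 3 × 4 × 5 = 60
  Harness deformation: 9 × 4 × 7 = 252
  Hinge delamination: 9 × 7 × 5 = 315
  Pin seizure: 8 × 5 × 8 = 320
  Magnet leakage: 2 × 10 × 7 = 140
  Housing jamming: 9 × 9 × 5 = 405
  Stator missing: 5 × 9 × 3 = 135
RPN > 317: Pin seizure (320), Housing jamming (405).
Sum: 320 + 405 = 725.

725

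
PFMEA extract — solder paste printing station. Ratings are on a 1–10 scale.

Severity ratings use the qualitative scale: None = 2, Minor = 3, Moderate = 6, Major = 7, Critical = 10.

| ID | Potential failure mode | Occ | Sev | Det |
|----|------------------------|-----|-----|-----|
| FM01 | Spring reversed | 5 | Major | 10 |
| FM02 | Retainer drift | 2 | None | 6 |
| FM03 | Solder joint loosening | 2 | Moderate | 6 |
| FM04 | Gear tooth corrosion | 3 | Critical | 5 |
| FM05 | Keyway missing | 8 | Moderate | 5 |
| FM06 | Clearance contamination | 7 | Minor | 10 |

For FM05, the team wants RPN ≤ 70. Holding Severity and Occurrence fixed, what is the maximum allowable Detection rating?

1

FM05: S=6, O=8, D=5 → current RPN = 240.
Fixed product = 48. Need 48 × D ≤ 70, so D ≤ 70/48 = 1.46.
Maximum integer Detection rating = 1 (gives RPN 48; D=2 would give 96 > 70).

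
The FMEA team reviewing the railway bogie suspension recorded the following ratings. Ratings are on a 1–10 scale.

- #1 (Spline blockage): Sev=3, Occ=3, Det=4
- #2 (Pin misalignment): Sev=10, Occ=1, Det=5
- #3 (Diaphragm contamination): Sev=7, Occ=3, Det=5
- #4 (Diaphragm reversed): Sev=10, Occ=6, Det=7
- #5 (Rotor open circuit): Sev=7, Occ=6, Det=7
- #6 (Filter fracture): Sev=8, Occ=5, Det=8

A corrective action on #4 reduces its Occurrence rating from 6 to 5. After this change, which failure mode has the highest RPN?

#4

RPN = Severity × Occurrence × Detection:
  #1: 3 × 3 × 4 = 36
  #2: 10 × 1 × 5 = 50
  #3: 7 × 3 × 5 = 105
  #4: 10 × 6 × 7 = 420
  #5: 7 × 6 × 7 = 294
  #6: 8 × 5 × 8 = 320
After action: #4 → 10 × 5 × 7 = 350.
Revised RPNs: #4=350, #6=320, #5=294, #3=105, #2=50, #1=36.
Highest is now #4 (350).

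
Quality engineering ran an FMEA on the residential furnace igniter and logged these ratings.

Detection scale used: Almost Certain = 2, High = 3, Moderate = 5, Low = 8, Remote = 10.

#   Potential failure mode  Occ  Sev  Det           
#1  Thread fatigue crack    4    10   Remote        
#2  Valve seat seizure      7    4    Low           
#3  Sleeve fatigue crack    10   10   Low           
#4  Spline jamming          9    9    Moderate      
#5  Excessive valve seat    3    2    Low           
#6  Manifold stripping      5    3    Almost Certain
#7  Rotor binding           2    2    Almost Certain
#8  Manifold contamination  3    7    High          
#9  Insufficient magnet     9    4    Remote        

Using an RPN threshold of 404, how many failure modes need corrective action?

RPN = Severity × Occurrence × Detection:
  #1: 10 × 4 × 10 = 400
  #2: 4 × 7 × 8 = 224
  #3: 10 × 10 × 8 = 800
  #4: 9 × 9 × 5 = 405
  #5: 2 × 3 × 8 = 48
  #6: 3 × 5 × 2 = 30
  #7: 2 × 2 × 2 = 8
  #8: 7 × 3 × 3 = 63
  #9: 4 × 9 × 10 = 360
Modes with RPN ≥ 404: #3 (800), #4 (405) → 2.

2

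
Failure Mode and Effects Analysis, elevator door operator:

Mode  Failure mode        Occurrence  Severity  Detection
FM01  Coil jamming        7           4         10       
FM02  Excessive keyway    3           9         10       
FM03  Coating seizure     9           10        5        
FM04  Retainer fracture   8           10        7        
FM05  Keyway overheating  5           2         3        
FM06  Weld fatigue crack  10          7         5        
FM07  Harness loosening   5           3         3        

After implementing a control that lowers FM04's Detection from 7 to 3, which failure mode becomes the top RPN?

RPN = Severity × Occurrence × Detection:
  FM01: 4 × 7 × 10 = 280
  FM02: 9 × 3 × 10 = 270
  FM03: 10 × 9 × 5 = 450
  FM04: 10 × 8 × 7 = 560
  FM05: 2 × 5 × 3 = 30
  FM06: 7 × 10 × 5 = 350
  FM07: 3 × 5 × 3 = 45
After action: FM04 → 10 × 8 × 3 = 240.
Revised RPNs: FM03=450, FM06=350, FM01=280, FM02=270, FM04=240, FM07=45, FM05=30.
Highest is now FM03 (450).

FM03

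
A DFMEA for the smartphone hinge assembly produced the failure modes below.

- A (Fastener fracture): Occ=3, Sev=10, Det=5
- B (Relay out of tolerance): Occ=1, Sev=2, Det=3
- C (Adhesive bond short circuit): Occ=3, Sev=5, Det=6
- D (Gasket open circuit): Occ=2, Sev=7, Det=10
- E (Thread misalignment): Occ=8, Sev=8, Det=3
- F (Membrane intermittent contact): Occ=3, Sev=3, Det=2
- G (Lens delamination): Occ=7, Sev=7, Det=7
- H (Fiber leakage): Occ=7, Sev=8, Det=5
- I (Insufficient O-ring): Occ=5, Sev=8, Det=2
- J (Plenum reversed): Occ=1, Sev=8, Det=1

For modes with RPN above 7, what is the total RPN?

1301

RPN = Severity × Occurrence × Detection:
  A: 10 × 3 × 5 = 150
  B: 2 × 1 × 3 = 6
  C: 5 × 3 × 6 = 90
  D: 7 × 2 × 10 = 140
  E: 8 × 8 × 3 = 192
  F: 3 × 3 × 2 = 18
  G: 7 × 7 × 7 = 343
  H: 8 × 7 × 5 = 280
  I: 8 × 5 × 2 = 80
  J: 8 × 1 × 1 = 8
RPN > 7: A (150), C (90), D (140), E (192), F (18), G (343), H (280), I (80), J (8).
Sum: 150 + 90 + 140 + 192 + 18 + 343 + 280 + 80 + 8 = 1301.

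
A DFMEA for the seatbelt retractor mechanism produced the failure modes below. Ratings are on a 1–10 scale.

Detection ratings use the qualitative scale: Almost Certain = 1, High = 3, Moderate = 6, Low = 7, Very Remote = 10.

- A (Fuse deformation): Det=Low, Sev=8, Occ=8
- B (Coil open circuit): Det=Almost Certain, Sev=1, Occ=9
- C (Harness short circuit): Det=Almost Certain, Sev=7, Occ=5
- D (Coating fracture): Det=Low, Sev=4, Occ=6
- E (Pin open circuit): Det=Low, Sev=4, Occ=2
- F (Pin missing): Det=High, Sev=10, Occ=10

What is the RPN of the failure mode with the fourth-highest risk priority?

RPN = Severity × Occurrence × Detection:
  A: 8 × 8 × 7 = 448
  B: 1 × 9 × 1 = 9
  C: 7 × 5 × 1 = 35
  D: 4 × 6 × 7 = 168
  E: 4 × 2 × 7 = 56
  F: 10 × 10 × 3 = 300
Sorted descending: 448, 300, 168, 56, 35, 9.
The fourth-highest RPN is 56 (E).

56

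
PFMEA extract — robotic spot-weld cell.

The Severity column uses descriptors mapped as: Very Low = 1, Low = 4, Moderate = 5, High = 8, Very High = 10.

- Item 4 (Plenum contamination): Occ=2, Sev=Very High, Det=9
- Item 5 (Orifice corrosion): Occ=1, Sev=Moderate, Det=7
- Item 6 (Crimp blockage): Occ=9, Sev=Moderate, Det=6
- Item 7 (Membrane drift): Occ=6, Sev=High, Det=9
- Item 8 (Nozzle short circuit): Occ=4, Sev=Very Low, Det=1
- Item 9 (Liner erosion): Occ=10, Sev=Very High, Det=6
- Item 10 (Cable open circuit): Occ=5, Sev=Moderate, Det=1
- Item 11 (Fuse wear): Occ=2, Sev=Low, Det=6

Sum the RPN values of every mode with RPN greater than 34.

RPN = Severity × Occurrence × Detection:
  Item 4: 10 × 2 × 9 = 180
  Item 5: 5 × 1 × 7 = 35
  Item 6: 5 × 9 × 6 = 270
  Item 7: 8 × 6 × 9 = 432
  Item 8: 1 × 4 × 1 = 4
  Item 9: 10 × 10 × 6 = 600
  Item 10: 5 × 5 × 1 = 25
  Item 11: 4 × 2 × 6 = 48
RPN > 34: Item 4 (180), Item 5 (35), Item 6 (270), Item 7 (432), Item 9 (600), Item 11 (48).
Sum: 180 + 35 + 270 + 432 + 600 + 48 = 1565.

1565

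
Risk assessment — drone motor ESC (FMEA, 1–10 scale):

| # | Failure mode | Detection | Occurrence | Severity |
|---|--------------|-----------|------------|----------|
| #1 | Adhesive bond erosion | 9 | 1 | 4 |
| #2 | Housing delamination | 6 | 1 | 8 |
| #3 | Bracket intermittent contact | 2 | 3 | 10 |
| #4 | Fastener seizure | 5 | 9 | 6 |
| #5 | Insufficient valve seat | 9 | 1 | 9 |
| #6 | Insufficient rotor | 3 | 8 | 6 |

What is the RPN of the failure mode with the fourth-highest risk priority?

60

RPN = Severity × Occurrence × Detection:
  #1: 4 × 1 × 9 = 36
  #2: 8 × 1 × 6 = 48
  #3: 10 × 3 × 2 = 60
  #4: 6 × 9 × 5 = 270
  #5: 9 × 1 × 9 = 81
  #6: 6 × 8 × 3 = 144
Sorted descending: 270, 144, 81, 60, 48, 36.
The fourth-highest RPN is 60 (#3).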